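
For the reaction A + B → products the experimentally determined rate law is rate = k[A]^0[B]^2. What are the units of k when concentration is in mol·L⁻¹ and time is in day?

(mol·L⁻¹)⁻¹·day⁻¹

Step 1: Overall order = 0 + 2 = 2.
Step 2: rate has units mol·L⁻¹·day⁻¹; [A]^0[B]^2 has units (mol·L⁻¹)^2.
Step 3: k = rate/([A]^0[B]^2), so units of k = (mol·L⁻¹)^(1-2)·day⁻¹ = (mol·L⁻¹)⁻¹·day⁻¹.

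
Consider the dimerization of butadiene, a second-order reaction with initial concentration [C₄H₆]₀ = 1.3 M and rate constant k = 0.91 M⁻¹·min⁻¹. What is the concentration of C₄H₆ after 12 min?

0.08555 M

Step 1: For a second-order reaction: 1/[C₄H₆] = 1/[C₄H₆]₀ + kt
Step 2: 1/[C₄H₆] = 1/1.3 + 0.91 × 12
Step 3: 1/[C₄H₆] = 0.7692 + 10.92 = 11.69
Step 4: [C₄H₆] = 1/11.69 = 0.08555 M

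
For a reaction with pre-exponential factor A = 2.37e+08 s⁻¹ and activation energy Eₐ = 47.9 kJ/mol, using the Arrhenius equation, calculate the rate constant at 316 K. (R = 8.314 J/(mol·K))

2.86e+00 s⁻¹

Step 1: Use the Arrhenius equation: k = A × exp(-Eₐ/RT)
Step 2: Convert Eₐ to J/mol: 47.9 kJ/mol = 47900 J/mol
Step 3: Calculate the exponent: -Eₐ/(RT) = -47900/(8.314 × 316) = -18.23217
Step 4: k = 2.37e+08 × exp(-18.23217)
Step 5: k = 2.37e+08 × 1.20745e-08 = 2.8617e+00 s⁻¹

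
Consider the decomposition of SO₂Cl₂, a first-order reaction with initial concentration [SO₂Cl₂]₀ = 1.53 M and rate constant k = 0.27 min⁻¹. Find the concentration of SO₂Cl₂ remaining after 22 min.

0.004027 M

Step 1: For a first-order reaction: [SO₂Cl₂] = [SO₂Cl₂]₀ × e^(-kt)
Step 2: [SO₂Cl₂] = 1.53 × e^(-0.27 × 22)
Step 3: [SO₂Cl₂] = 1.53 × e^(-5.94)
Step 4: [SO₂Cl₂] = 1.53 × 0.00263203 = 0.004027 M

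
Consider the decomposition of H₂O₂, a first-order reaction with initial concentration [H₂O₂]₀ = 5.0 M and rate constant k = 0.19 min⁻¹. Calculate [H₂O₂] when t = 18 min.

0.1636 M

Step 1: For a first-order reaction: [H₂O₂] = [H₂O₂]₀ × e^(-kt)
Step 2: [H₂O₂] = 5.0 × e^(-0.19 × 18)
Step 3: [H₂O₂] = 5.0 × e^(-3.42)
Step 4: [H₂O₂] = 5.0 × 0.0327124 = 0.1636 M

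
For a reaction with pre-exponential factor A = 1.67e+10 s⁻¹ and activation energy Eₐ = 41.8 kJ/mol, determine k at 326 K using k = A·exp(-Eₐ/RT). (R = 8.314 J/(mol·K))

3.35e+03 s⁻¹

Step 1: Use the Arrhenius equation: k = A × exp(-Eₐ/RT)
Step 2: Convert Eₐ to J/mol: 41.8 kJ/mol = 41800 J/mol
Step 3: Calculate the exponent: -Eₐ/(RT) = -41800/(8.314 × 326) = -15.42228
Step 4: k = 1.67e+10 × exp(-15.42228)
Step 5: k = 1.67e+10 × 2.00534e-07 = 3.3489e+03 s⁻¹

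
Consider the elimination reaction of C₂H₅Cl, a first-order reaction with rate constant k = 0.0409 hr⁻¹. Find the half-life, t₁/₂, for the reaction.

16.95 hr

Step 1: For a first-order reaction, t₁/₂ = ln(2)/k
Step 2: t₁/₂ = ln(2)/0.0409
Step 3: t₁/₂ = 0.6931/0.0409 = 16.95 hr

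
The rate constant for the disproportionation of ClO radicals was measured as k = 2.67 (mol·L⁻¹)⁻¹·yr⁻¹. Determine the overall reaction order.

second order (2)

Step 1: The units of k for an nth-order reaction are (concentration)^(1-n)·(time)⁻¹.
Step 2: Here k has units (mol·L⁻¹)⁻¹·yr⁻¹, so the concentration exponent is -1.
Step 3: 1 - n = -1 ⇒ n = 2. The reaction is second order.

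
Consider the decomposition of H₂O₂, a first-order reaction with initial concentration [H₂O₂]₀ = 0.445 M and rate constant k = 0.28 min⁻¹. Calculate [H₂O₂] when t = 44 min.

1.985e-06 M

Step 1: For a first-order reaction: [H₂O₂] = [H₂O₂]₀ × e^(-kt)
Step 2: [H₂O₂] = 0.445 × e^(-0.28 × 44)
Step 3: [H₂O₂] = 0.445 × e^(-12.32)
Step 4: [H₂O₂] = 0.445 × 4.46161e-06 = 1.985e-06 M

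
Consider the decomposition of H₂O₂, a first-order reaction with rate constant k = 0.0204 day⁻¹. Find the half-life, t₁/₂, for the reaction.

33.98 day

Step 1: For a first-order reaction, t₁/₂ = ln(2)/k
Step 2: t₁/₂ = ln(2)/0.0204
Step 3: t₁/₂ = 0.6931/0.0204 = 33.98 day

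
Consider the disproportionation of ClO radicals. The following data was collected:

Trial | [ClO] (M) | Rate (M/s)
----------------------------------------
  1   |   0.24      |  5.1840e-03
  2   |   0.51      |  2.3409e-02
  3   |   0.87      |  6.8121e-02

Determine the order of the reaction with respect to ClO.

second order (2)

Step 1: Compare trials to find order n where rate₂/rate₁ = ([ClO]₂/[ClO]₁)^n
Step 2: rate₂/rate₁ = 2.3409e-02/5.1840e-03 = 4.516
Step 3: [ClO]₂/[ClO]₁ = 0.51/0.24 = 2.125
Step 4: n = ln(4.516)/ln(2.125) = 2.00 ≈ 2
Step 5: The reaction is second order in ClO.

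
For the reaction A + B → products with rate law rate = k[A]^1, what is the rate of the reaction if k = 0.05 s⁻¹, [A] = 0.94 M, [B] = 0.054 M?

0.047 M/s

Step 1: The rate law is rate = k[A]^1
Step 2: Note that the rate does not depend on [B] (zero order in B).
Step 3: rate = 0.05 × (0.94)^1 = 0.047 M/s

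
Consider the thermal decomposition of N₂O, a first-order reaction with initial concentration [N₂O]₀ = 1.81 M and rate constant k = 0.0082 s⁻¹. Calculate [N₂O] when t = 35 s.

1.358 M

Step 1: For a first-order reaction: [N₂O] = [N₂O]₀ × e^(-kt)
Step 2: [N₂O] = 1.81 × e^(-0.0082 × 35)
Step 3: [N₂O] = 1.81 × e^(-0.287)
Step 4: [N₂O] = 1.81 × 0.750512 = 1.358 M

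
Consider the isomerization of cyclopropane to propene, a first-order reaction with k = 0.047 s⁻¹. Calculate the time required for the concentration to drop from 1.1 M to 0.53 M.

15.54 s

Step 1: For first-order: t = ln([cyclopropane]₀/[cyclopropane])/k
Step 2: t = ln(1.1/0.53)/0.047
Step 3: t = ln(2.075)/0.047
Step 4: t = 0.7302/0.047 = 15.54 s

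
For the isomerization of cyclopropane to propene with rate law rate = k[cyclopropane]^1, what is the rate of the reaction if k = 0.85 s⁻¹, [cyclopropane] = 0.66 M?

0.561 M/s

Step 1: Identify the rate law: rate = k[cyclopropane]^1
Step 2: Substitute values: rate = 0.85 × (0.66)^1
Step 3: Calculate: rate = 0.85 × 0.66 = 0.561 M/s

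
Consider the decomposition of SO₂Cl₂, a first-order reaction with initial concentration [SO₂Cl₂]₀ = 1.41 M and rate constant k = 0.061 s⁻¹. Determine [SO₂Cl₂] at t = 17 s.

0.4999 M

Step 1: For a first-order reaction: [SO₂Cl₂] = [SO₂Cl₂]₀ × e^(-kt)
Step 2: [SO₂Cl₂] = 1.41 × e^(-0.061 × 17)
Step 3: [SO₂Cl₂] = 1.41 × e^(-1.037)
Step 4: [SO₂Cl₂] = 1.41 × 0.354517 = 0.4999 M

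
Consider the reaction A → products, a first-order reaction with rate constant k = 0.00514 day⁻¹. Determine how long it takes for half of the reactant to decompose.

134.9 day

Step 1: For a first-order reaction, t₁/₂ = ln(2)/k
Step 2: t₁/₂ = ln(2)/0.00514
Step 3: t₁/₂ = 0.6931/0.00514 = 134.9 day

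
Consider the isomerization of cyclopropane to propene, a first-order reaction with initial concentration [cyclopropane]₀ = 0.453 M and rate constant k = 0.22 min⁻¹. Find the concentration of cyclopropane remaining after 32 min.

0.0003969 M

Step 1: For a first-order reaction: [cyclopropane] = [cyclopropane]₀ × e^(-kt)
Step 2: [cyclopropane] = 0.453 × e^(-0.22 × 32)
Step 3: [cyclopropane] = 0.453 × e^(-7.04)
Step 4: [cyclopropane] = 0.453 × 0.000876127 = 0.0003969 M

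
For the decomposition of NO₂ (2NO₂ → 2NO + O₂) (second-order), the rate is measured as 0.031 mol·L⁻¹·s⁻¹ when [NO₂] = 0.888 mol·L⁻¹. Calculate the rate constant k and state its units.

0.03931 (mol·L⁻¹)⁻¹·s⁻¹

Step 1: rate = k[NO₂]^2, so k = rate / [NO₂]^2.
Step 2: k = 0.031 / (0.888)^2 = 0.031 / 0.7885.
Step 3: k = 0.03931 (mol·L⁻¹)⁻¹·s⁻¹.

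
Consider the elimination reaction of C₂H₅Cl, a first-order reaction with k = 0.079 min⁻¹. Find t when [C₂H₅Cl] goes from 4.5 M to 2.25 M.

8.774 min

Step 1: For first-order: t = ln([C₂H₅Cl]₀/[C₂H₅Cl])/k
Step 2: t = ln(4.5/2.25)/0.079
Step 3: t = ln(2)/0.079
Step 4: t = 0.6931/0.079 = 8.774 min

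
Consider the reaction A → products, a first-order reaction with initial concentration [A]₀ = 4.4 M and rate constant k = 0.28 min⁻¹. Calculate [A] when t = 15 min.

0.06598 M

Step 1: For a first-order reaction: [A] = [A]₀ × e^(-kt)
Step 2: [A] = 4.4 × e^(-0.28 × 15)
Step 3: [A] = 4.4 × e^(-4.2)
Step 4: [A] = 4.4 × 0.0149956 = 0.06598 M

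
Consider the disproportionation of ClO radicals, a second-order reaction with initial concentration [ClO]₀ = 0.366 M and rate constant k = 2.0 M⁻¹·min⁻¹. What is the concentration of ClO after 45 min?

0.01078 M

Step 1: For a second-order reaction: 1/[ClO] = 1/[ClO]₀ + kt
Step 2: 1/[ClO] = 1/0.366 + 2.0 × 45
Step 3: 1/[ClO] = 2.732 + 90 = 92.73
Step 4: [ClO] = 1/92.73 = 0.01078 M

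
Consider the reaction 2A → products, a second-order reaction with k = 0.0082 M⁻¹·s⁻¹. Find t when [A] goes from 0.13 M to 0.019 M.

5480 s

Step 1: For second-order: t = (1/[A] - 1/[A]₀)/k
Step 2: t = (1/0.019 - 1/0.13)/0.0082
Step 3: t = (52.63 - 7.692)/0.0082
Step 4: t = 44.94/0.0082 = 5480 s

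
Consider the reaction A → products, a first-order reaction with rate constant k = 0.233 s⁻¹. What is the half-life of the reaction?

2.975 s

Step 1: For a first-order reaction, t₁/₂ = ln(2)/k
Step 2: t₁/₂ = ln(2)/0.233
Step 3: t₁/₂ = 0.6931/0.233 = 2.975 s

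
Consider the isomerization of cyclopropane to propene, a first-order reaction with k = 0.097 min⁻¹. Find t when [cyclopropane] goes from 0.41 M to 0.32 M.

2.555 min

Step 1: For first-order: t = ln([cyclopropane]₀/[cyclopropane])/k
Step 2: t = ln(0.41/0.32)/0.097
Step 3: t = ln(1.281)/0.097
Step 4: t = 0.2478/0.097 = 2.555 min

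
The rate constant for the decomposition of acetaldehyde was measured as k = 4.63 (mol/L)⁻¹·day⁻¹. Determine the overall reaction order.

second order (2)

Step 1: The units of k for an nth-order reaction are (concentration)^(1-n)·(time)⁻¹.
Step 2: Here k has units (mol/L)⁻¹·day⁻¹, so the concentration exponent is -1.
Step 3: 1 - n = -1 ⇒ n = 2. The reaction is second order.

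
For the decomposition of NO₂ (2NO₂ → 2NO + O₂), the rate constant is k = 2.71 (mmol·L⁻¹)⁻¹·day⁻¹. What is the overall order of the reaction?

second order (2)

Step 1: The units of k for an nth-order reaction are (concentration)^(1-n)·(time)⁻¹.
Step 2: Here k has units (mmol·L⁻¹)⁻¹·day⁻¹, so the concentration exponent is -1.
Step 3: 1 - n = -1 ⇒ n = 2. The reaction is second order.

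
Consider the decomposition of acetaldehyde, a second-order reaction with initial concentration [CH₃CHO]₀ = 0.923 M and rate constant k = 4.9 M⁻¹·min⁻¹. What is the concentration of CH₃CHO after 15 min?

0.01341 M

Step 1: For a second-order reaction: 1/[CH₃CHO] = 1/[CH₃CHO]₀ + kt
Step 2: 1/[CH₃CHO] = 1/0.923 + 4.9 × 15
Step 3: 1/[CH₃CHO] = 1.083 + 73.5 = 74.58
Step 4: [CH₃CHO] = 1/74.58 = 0.01341 M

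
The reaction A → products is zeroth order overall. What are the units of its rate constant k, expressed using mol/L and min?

mol/L·min⁻¹

Step 1: For overall order n, rate = k × (concentration)^n.
Step 2: Rate has units mol/L·min⁻¹; concentration term has units (mol/L)^0.
Step 3: k = rate / (concentration)^n, so units of k = (mol/L)^(1-0)·min⁻¹ = mol/L·min⁻¹.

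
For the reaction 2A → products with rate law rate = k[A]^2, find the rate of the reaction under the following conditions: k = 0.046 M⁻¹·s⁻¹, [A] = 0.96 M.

0.04239 M/s

Step 1: Identify the rate law: rate = k[A]^2
Step 2: Substitute values: rate = 0.046 × (0.96)^2
Step 3: Calculate: rate = 0.046 × 0.9216 = 0.0423936 M/s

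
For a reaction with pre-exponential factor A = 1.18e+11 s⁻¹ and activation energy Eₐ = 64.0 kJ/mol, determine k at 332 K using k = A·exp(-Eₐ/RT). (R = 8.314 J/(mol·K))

1.01e+01 s⁻¹

Step 1: Use the Arrhenius equation: k = A × exp(-Eₐ/RT)
Step 2: Convert Eₐ to J/mol: 64.0 kJ/mol = 64000 J/mol
Step 3: Calculate the exponent: -Eₐ/(RT) = -64000/(8.314 × 332) = -23.18632
Step 4: k = 1.18e+11 × exp(-23.18632)
Step 5: k = 1.18e+11 × 8.51744e-11 = 1.0051e+01 s⁻¹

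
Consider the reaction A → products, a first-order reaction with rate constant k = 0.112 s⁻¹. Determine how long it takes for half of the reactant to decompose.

6.189 s

Step 1: For a first-order reaction, t₁/₂ = ln(2)/k
Step 2: t₁/₂ = ln(2)/0.112
Step 3: t₁/₂ = 0.6931/0.112 = 6.189 s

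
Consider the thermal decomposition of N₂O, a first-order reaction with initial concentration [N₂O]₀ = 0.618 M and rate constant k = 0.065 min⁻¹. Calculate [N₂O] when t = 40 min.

0.0459 M

Step 1: For a first-order reaction: [N₂O] = [N₂O]₀ × e^(-kt)
Step 2: [N₂O] = 0.618 × e^(-0.065 × 40)
Step 3: [N₂O] = 0.618 × e^(-2.6)
Step 4: [N₂O] = 0.618 × 0.0742736 = 0.0459 M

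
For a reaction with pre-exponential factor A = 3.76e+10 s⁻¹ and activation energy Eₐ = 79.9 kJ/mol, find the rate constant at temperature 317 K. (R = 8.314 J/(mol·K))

2.56e-03 s⁻¹

Step 1: Use the Arrhenius equation: k = A × exp(-Eₐ/RT)
Step 2: Convert Eₐ to J/mol: 79.9 kJ/mol = 79900 J/mol
Step 3: Calculate the exponent: -Eₐ/(RT) = -79900/(8.314 × 317) = -30.31639
Step 4: k = 3.76e+10 × exp(-30.31639)
Step 5: k = 3.76e+10 × 6.81960e-14 = 2.5642e-03 s⁻¹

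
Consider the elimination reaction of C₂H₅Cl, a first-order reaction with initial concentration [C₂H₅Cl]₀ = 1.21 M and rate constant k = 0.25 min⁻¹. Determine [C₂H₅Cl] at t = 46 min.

1.226e-05 M

Step 1: For a first-order reaction: [C₂H₅Cl] = [C₂H₅Cl]₀ × e^(-kt)
Step 2: [C₂H₅Cl] = 1.21 × e^(-0.25 × 46)
Step 3: [C₂H₅Cl] = 1.21 × e^(-11.5)
Step 4: [C₂H₅Cl] = 1.21 × 1.01301e-05 = 1.226e-05 M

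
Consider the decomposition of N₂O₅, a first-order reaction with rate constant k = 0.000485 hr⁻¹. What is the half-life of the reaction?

1429 hr

Step 1: For a first-order reaction, t₁/₂ = ln(2)/k
Step 2: t₁/₂ = ln(2)/0.000485
Step 3: t₁/₂ = 0.6931/0.000485 = 1429 hr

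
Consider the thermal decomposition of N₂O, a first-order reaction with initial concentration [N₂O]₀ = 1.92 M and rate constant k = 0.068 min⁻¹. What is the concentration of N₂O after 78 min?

0.009546 M

Step 1: For a first-order reaction: [N₂O] = [N₂O]₀ × e^(-kt)
Step 2: [N₂O] = 1.92 × e^(-0.068 × 78)
Step 3: [N₂O] = 1.92 × e^(-5.304)
Step 4: [N₂O] = 1.92 × 0.00497167 = 0.009546 M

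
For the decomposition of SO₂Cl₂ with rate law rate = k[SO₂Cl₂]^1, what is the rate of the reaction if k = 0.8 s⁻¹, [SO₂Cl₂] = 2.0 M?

1.6 M/s

Step 1: Identify the rate law: rate = k[SO₂Cl₂]^1
Step 2: Substitute values: rate = 0.8 × (2.0)^1
Step 3: Calculate: rate = 0.8 × 2 = 1.6 M/s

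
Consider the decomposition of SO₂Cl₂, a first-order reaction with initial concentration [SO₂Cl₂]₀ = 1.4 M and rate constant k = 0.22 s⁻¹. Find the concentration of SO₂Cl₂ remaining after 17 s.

0.03326 M

Step 1: For a first-order reaction: [SO₂Cl₂] = [SO₂Cl₂]₀ × e^(-kt)
Step 2: [SO₂Cl₂] = 1.4 × e^(-0.22 × 17)
Step 3: [SO₂Cl₂] = 1.4 × e^(-3.74)
Step 4: [SO₂Cl₂] = 1.4 × 0.0237541 = 0.03326 M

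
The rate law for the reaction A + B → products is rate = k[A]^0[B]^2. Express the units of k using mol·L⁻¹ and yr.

(mol·L⁻¹)⁻¹·yr⁻¹

Step 1: Overall order = 0 + 2 = 2.
Step 2: rate has units mol·L⁻¹·yr⁻¹; [A]^0[B]^2 has units (mol·L⁻¹)^2.
Step 3: k = rate/([A]^0[B]^2), so units of k = (mol·L⁻¹)^(1-2)·yr⁻¹ = (mol·L⁻¹)⁻¹·yr⁻¹.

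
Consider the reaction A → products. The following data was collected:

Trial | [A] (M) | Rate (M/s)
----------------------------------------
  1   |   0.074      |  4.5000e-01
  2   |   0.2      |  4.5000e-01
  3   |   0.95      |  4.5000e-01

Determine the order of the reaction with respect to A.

zeroth order (0)

Step 1: Compare trials - when concentration changes, rate stays constant.
Step 2: rate₂/rate₁ = 4.5000e-01/4.5000e-01 = 1
Step 3: [A]₂/[A]₁ = 0.2/0.074 = 2.703
Step 4: Since rate ratio ≈ (conc ratio)^0, the reaction is zeroth order.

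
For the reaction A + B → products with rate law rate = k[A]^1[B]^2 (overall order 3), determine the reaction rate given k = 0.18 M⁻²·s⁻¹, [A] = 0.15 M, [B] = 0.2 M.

0.00108 M/s

Step 1: The rate law is rate = k[A]^1[B]^2, overall order = 1+2 = 3
Step 2: Substitute values: rate = 0.18 × (0.15)^1 × (0.2)^2
Step 3: rate = 0.18 × 0.15 × 0.04 = 0.00108 M/s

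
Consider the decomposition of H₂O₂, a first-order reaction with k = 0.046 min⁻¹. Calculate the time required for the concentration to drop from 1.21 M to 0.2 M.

39.13 min

Step 1: For first-order: t = ln([H₂O₂]₀/[H₂O₂])/k
Step 2: t = ln(1.21/0.2)/0.046
Step 3: t = ln(6.05)/0.046
Step 4: t = 1.8/0.046 = 39.13 min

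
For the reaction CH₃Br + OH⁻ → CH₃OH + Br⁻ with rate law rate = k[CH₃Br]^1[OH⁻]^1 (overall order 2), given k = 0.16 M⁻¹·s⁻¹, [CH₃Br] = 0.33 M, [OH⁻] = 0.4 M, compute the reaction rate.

0.02112 M/s

Step 1: The rate law is rate = k[CH₃Br]^1[OH⁻]^1, overall order = 1+1 = 2
Step 2: Substitute values: rate = 0.16 × (0.33)^1 × (0.4)^1
Step 3: rate = 0.16 × 0.33 × 0.4 = 0.02112 M/s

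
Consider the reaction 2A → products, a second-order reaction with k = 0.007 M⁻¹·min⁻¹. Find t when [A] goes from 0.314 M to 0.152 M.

484.9 min

Step 1: For second-order: t = (1/[A] - 1/[A]₀)/k
Step 2: t = (1/0.152 - 1/0.314)/0.007
Step 3: t = (6.579 - 3.185)/0.007
Step 4: t = 3.394/0.007 = 484.9 min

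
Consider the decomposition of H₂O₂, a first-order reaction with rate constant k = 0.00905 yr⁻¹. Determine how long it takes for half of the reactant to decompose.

76.59 yr

Step 1: For a first-order reaction, t₁/₂ = ln(2)/k
Step 2: t₁/₂ = ln(2)/0.00905
Step 3: t₁/₂ = 0.6931/0.00905 = 76.59 yr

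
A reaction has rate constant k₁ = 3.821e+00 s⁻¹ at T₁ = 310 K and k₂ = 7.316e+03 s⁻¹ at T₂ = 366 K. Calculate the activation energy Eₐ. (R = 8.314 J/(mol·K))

127.3 kJ/mol

Step 1: Use the two-temperature Arrhenius form: ln(k₂/k₁) = -Eₐ/R × (1/T₂ - 1/T₁)
Step 2: ln(k₂/k₁) = ln(7.316e+03/3.821e+00) = ln(1914.68) = 7.55731
Step 3: 1/T₂ - 1/T₁ = 1/366 - 1/310 = -4.935660e-04 K⁻¹
Step 4: Eₐ = -R × ln(k₂/k₁) / (1/T₂ - 1/T₁) = -8.314 × 7.55731 / -4.935660e-04
Step 5: Eₐ = 1.2730e+05 J/mol = 127.3 kJ/mol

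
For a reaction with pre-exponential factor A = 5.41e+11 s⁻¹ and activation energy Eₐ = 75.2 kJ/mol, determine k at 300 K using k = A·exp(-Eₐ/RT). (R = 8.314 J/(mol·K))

4.36e-02 s⁻¹

Step 1: Use the Arrhenius equation: k = A × exp(-Eₐ/RT)
Step 2: Convert Eₐ to J/mol: 75.2 kJ/mol = 75200 J/mol
Step 3: Calculate the exponent: -Eₐ/(RT) = -75200/(8.314 × 300) = -30.14995
Step 4: k = 5.41e+11 × exp(-30.14995)
Step 5: k = 5.41e+11 × 8.05458e-14 = 4.3575e-02 s⁻¹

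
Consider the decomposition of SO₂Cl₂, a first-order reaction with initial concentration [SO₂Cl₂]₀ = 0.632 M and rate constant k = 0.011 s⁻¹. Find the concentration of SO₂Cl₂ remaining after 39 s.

0.4115 M

Step 1: For a first-order reaction: [SO₂Cl₂] = [SO₂Cl₂]₀ × e^(-kt)
Step 2: [SO₂Cl₂] = 0.632 × e^(-0.011 × 39)
Step 3: [SO₂Cl₂] = 0.632 × e^(-0.429)
Step 4: [SO₂Cl₂] = 0.632 × 0.65116 = 0.4115 M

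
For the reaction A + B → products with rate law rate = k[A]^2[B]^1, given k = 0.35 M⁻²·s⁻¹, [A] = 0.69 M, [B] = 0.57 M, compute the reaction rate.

0.09498 M/s

Step 1: The rate law is rate = k[A]^2[B]^1
Step 2: Substitute: rate = 0.35 × (0.69)^2 × (0.57)^1
Step 3: rate = 0.35 × 0.4761 × 0.57 = 0.0949819 M/s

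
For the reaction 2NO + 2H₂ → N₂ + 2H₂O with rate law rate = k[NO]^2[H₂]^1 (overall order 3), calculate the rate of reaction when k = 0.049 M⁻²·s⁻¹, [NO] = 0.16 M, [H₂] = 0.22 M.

0.000276 M/s

Step 1: The rate law is rate = k[NO]^2[H₂]^1, overall order = 2+1 = 3
Step 2: Substitute values: rate = 0.049 × (0.16)^2 × (0.22)^1
Step 3: rate = 0.049 × 0.0256 × 0.22 = 0.000275968 M/s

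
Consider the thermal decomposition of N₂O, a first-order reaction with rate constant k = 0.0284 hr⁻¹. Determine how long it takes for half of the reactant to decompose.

24.41 hr

Step 1: For a first-order reaction, t₁/₂ = ln(2)/k
Step 2: t₁/₂ = ln(2)/0.0284
Step 3: t₁/₂ = 0.6931/0.0284 = 24.41 hr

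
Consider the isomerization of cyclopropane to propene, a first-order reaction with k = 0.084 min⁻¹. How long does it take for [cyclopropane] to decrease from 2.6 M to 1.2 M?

9.205 min

Step 1: For first-order: t = ln([cyclopropane]₀/[cyclopropane])/k
Step 2: t = ln(2.6/1.2)/0.084
Step 3: t = ln(2.167)/0.084
Step 4: t = 0.7732/0.084 = 9.205 min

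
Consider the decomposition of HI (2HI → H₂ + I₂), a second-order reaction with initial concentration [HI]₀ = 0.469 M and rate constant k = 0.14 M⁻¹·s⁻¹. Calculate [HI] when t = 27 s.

0.1691 M

Step 1: For a second-order reaction: 1/[HI] = 1/[HI]₀ + kt
Step 2: 1/[HI] = 1/0.469 + 0.14 × 27
Step 3: 1/[HI] = 2.132 + 3.78 = 5.912
Step 4: [HI] = 1/5.912 = 0.1691 M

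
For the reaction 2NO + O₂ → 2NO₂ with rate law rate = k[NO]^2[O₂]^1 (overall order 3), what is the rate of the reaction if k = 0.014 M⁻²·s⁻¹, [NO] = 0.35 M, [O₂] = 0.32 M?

0.0005488 M/s

Step 1: The rate law is rate = k[NO]^2[O₂]^1, overall order = 2+1 = 3
Step 2: Substitute values: rate = 0.014 × (0.35)^2 × (0.32)^1
Step 3: rate = 0.014 × 0.1225 × 0.32 = 0.0005488 M/s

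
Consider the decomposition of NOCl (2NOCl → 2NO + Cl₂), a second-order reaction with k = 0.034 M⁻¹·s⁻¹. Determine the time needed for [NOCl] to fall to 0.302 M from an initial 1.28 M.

74.41 s

Step 1: For second-order: t = (1/[NOCl] - 1/[NOCl]₀)/k
Step 2: t = (1/0.302 - 1/1.28)/0.034
Step 3: t = (3.311 - 0.7812)/0.034
Step 4: t = 2.53/0.034 = 74.41 s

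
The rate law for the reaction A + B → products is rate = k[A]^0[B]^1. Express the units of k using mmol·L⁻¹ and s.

s⁻¹

Step 1: Overall order = 0 + 1 = 1.
Step 2: rate has units mmol·L⁻¹·s⁻¹; [A]^0[B]^1 has units (mmol·L⁻¹)^1.
Step 3: k = rate/([A]^0[B]^1), so units of k = (mmol·L⁻¹)^(1-1)·s⁻¹ = s⁻¹.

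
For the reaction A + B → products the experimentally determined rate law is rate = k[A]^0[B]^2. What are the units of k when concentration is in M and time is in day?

M⁻¹·day⁻¹

Step 1: Overall order = 0 + 2 = 2.
Step 2: rate has units M·day⁻¹; [A]^0[B]^2 has units M^2.
Step 3: k = rate/([A]^0[B]^2), so units of k = M^(1-2)·day⁻¹ = M⁻¹·day⁻¹.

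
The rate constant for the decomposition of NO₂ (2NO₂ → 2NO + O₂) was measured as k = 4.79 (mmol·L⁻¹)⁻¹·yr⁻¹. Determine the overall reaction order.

second order (2)

Step 1: The units of k for an nth-order reaction are (concentration)^(1-n)·(time)⁻¹.
Step 2: Here k has units (mmol·L⁻¹)⁻¹·yr⁻¹, so the concentration exponent is -1.
Step 3: 1 - n = -1 ⇒ n = 2. The reaction is second order.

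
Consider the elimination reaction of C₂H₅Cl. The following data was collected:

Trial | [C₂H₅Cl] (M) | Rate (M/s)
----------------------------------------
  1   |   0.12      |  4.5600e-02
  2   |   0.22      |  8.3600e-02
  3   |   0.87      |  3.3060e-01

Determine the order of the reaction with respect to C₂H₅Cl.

first order (1)

Step 1: Compare trials to find order n where rate₂/rate₁ = ([C₂H₅Cl]₂/[C₂H₅Cl]₁)^n
Step 2: rate₂/rate₁ = 8.3600e-02/4.5600e-02 = 1.833
Step 3: [C₂H₅Cl]₂/[C₂H₅Cl]₁ = 0.22/0.12 = 1.833
Step 4: n = ln(1.833)/ln(1.833) = 1.00 ≈ 1
Step 5: The reaction is first order in C₂H₅Cl.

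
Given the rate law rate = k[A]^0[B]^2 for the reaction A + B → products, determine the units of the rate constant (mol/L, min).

(mol/L)⁻¹·min⁻¹

Step 1: Overall order = 0 + 2 = 2.
Step 2: rate has units mol/L·min⁻¹; [A]^0[B]^2 has units (mol/L)^2.
Step 3: k = rate/([A]^0[B]^2), so units of k = (mol/L)^(1-2)·min⁻¹ = (mol/L)⁻¹·min⁻¹.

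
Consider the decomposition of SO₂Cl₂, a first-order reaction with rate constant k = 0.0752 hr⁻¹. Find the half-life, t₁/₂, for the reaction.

9.217 hr

Step 1: For a first-order reaction, t₁/₂ = ln(2)/k
Step 2: t₁/₂ = ln(2)/0.0752
Step 3: t₁/₂ = 0.6931/0.0752 = 9.217 hr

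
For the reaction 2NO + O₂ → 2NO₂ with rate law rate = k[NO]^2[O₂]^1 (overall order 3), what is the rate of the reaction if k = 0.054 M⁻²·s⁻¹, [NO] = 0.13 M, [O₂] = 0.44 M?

0.0004015 M/s

Step 1: The rate law is rate = k[NO]^2[O₂]^1, overall order = 2+1 = 3
Step 2: Substitute values: rate = 0.054 × (0.13)^2 × (0.44)^1
Step 3: rate = 0.054 × 0.0169 × 0.44 = 0.000401544 M/s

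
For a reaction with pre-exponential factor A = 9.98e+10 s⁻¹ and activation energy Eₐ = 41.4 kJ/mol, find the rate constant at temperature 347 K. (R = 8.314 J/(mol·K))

5.85e+04 s⁻¹

Step 1: Use the Arrhenius equation: k = A × exp(-Eₐ/RT)
Step 2: Convert Eₐ to J/mol: 41.4 kJ/mol = 41400 J/mol
Step 3: Calculate the exponent: -Eₐ/(RT) = -41400/(8.314 × 347) = -14.35030
Step 4: k = 9.98e+10 × exp(-14.35030)
Step 5: k = 9.98e+10 × 5.85793e-07 = 5.8462e+04 s⁻¹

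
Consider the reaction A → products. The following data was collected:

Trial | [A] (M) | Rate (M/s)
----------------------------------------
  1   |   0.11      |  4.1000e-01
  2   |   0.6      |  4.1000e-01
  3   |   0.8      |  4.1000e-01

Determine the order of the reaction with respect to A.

zeroth order (0)

Step 1: Compare trials - when concentration changes, rate stays constant.
Step 2: rate₂/rate₁ = 4.1000e-01/4.1000e-01 = 1
Step 3: [A]₂/[A]₁ = 0.6/0.11 = 5.455
Step 4: Since rate ratio ≈ (conc ratio)^0, the reaction is zeroth order.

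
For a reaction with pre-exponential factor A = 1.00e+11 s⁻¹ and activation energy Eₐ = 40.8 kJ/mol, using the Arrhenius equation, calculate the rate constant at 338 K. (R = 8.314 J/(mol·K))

4.95e+04 s⁻¹

Step 1: Use the Arrhenius equation: k = A × exp(-Eₐ/RT)
Step 2: Convert Eₐ to J/mol: 40.8 kJ/mol = 40800 J/mol
Step 3: Calculate the exponent: -Eₐ/(RT) = -40800/(8.314 × 338) = -14.51889
Step 4: k = 1.00e+11 × exp(-14.51889)
Step 5: k = 1.00e+11 × 4.94910e-07 = 4.9491e+04 s⁻¹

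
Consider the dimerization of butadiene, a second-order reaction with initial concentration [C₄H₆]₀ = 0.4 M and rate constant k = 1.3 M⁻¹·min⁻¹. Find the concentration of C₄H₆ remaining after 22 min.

0.03215 M

Step 1: For a second-order reaction: 1/[C₄H₆] = 1/[C₄H₆]₀ + kt
Step 2: 1/[C₄H₆] = 1/0.4 + 1.3 × 22
Step 3: 1/[C₄H₆] = 2.5 + 28.6 = 31.1
Step 4: [C₄H₆] = 1/31.1 = 0.03215 M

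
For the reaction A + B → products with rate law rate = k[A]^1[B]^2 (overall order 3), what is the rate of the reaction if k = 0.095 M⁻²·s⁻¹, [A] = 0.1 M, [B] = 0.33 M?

0.001035 M/s

Step 1: The rate law is rate = k[A]^1[B]^2, overall order = 1+2 = 3
Step 2: Substitute values: rate = 0.095 × (0.1)^1 × (0.33)^2
Step 3: rate = 0.095 × 0.1 × 0.1089 = 0.00103455 M/s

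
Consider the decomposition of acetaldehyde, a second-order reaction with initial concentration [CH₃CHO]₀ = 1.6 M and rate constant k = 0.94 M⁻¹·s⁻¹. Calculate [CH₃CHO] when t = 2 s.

0.3992 M

Step 1: For a second-order reaction: 1/[CH₃CHO] = 1/[CH₃CHO]₀ + kt
Step 2: 1/[CH₃CHO] = 1/1.6 + 0.94 × 2
Step 3: 1/[CH₃CHO] = 0.625 + 1.88 = 2.505
Step 4: [CH₃CHO] = 1/2.505 = 0.3992 M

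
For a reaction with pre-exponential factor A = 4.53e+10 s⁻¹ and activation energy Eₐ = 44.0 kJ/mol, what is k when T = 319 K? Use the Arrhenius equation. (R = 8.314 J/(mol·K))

2.83e+03 s⁻¹

Step 1: Use the Arrhenius equation: k = A × exp(-Eₐ/RT)
Step 2: Convert Eₐ to J/mol: 44.0 kJ/mol = 44000 J/mol
Step 3: Calculate the exponent: -Eₐ/(RT) = -44000/(8.314 × 319) = -16.59021
Step 4: k = 4.53e+10 × exp(-16.59021)
Step 5: k = 4.53e+10 × 6.23682e-08 = 2.8253e+03 s⁻¹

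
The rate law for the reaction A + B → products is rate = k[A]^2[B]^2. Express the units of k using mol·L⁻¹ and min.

(mol·L⁻¹)⁻³·min⁻¹

Step 1: Overall order = 2 + 2 = 4.
Step 2: rate has units mol·L⁻¹·min⁻¹; [A]^2[B]^2 has units (mol·L⁻¹)^4.
Step 3: k = rate/([A]^2[B]^2), so units of k = (mol·L⁻¹)^(1-4)·min⁻¹ = (mol·L⁻¹)⁻³·min⁻¹.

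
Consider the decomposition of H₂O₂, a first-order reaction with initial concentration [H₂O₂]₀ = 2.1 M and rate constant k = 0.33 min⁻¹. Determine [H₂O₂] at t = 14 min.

0.02069 M

Step 1: For a first-order reaction: [H₂O₂] = [H₂O₂]₀ × e^(-kt)
Step 2: [H₂O₂] = 2.1 × e^(-0.33 × 14)
Step 3: [H₂O₂] = 2.1 × e^(-4.62)
Step 4: [H₂O₂] = 2.1 × 0.0098528 = 0.02069 M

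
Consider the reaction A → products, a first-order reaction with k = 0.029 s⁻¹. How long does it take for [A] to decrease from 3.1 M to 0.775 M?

47.8 s

Step 1: For first-order: t = ln([A]₀/[A])/k
Step 2: t = ln(3.1/0.775)/0.029
Step 3: t = ln(4)/0.029
Step 4: t = 1.386/0.029 = 47.8 s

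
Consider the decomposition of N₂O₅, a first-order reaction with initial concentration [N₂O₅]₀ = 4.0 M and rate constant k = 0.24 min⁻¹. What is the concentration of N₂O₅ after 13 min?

0.1766 M

Step 1: For a first-order reaction: [N₂O₅] = [N₂O₅]₀ × e^(-kt)
Step 2: [N₂O₅] = 4.0 × e^(-0.24 × 13)
Step 3: [N₂O₅] = 4.0 × e^(-3.12)
Step 4: [N₂O₅] = 4.0 × 0.0441572 = 0.1766 M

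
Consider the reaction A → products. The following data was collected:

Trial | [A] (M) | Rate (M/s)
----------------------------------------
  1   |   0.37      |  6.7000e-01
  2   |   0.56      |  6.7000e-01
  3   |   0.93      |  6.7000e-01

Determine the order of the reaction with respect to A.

zeroth order (0)

Step 1: Compare trials - when concentration changes, rate stays constant.
Step 2: rate₂/rate₁ = 6.7000e-01/6.7000e-01 = 1
Step 3: [A]₂/[A]₁ = 0.56/0.37 = 1.514
Step 4: Since rate ratio ≈ (conc ratio)^0, the reaction is zeroth order.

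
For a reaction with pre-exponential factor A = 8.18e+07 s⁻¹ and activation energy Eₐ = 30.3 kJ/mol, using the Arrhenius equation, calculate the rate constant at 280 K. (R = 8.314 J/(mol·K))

1.82e+02 s⁻¹

Step 1: Use the Arrhenius equation: k = A × exp(-Eₐ/RT)
Step 2: Convert Eₐ to J/mol: 30.3 kJ/mol = 30300 J/mol
Step 3: Calculate the exponent: -Eₐ/(RT) = -30300/(8.314 × 280) = -13.01591
Step 4: k = 8.18e+07 × exp(-13.01591)
Step 5: k = 8.18e+07 × 2.22465e-06 = 1.8198e+02 s⁻¹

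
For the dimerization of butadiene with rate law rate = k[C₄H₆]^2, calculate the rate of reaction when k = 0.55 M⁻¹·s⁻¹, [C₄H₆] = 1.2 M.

0.792 M/s

Step 1: Identify the rate law: rate = k[C₄H₆]^2
Step 2: Substitute values: rate = 0.55 × (1.2)^2
Step 3: Calculate: rate = 0.55 × 1.44 = 0.792 M/s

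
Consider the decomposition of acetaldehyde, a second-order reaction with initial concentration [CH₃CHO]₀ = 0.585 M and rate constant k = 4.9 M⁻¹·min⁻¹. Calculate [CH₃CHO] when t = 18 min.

0.01112 M

Step 1: For a second-order reaction: 1/[CH₃CHO] = 1/[CH₃CHO]₀ + kt
Step 2: 1/[CH₃CHO] = 1/0.585 + 4.9 × 18
Step 3: 1/[CH₃CHO] = 1.709 + 88.2 = 89.91
Step 4: [CH₃CHO] = 1/89.91 = 0.01112 M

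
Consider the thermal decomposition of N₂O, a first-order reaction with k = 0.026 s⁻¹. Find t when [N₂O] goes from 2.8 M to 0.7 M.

53.32 s

Step 1: For first-order: t = ln([N₂O]₀/[N₂O])/k
Step 2: t = ln(2.8/0.7)/0.026
Step 3: t = ln(4)/0.026
Step 4: t = 1.386/0.026 = 53.32 s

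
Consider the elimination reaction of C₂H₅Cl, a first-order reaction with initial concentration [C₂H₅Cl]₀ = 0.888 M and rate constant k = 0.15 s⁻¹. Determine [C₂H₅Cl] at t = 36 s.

0.004011 M

Step 1: For a first-order reaction: [C₂H₅Cl] = [C₂H₅Cl]₀ × e^(-kt)
Step 2: [C₂H₅Cl] = 0.888 × e^(-0.15 × 36)
Step 3: [C₂H₅Cl] = 0.888 × e^(-5.4)
Step 4: [C₂H₅Cl] = 0.888 × 0.00451658 = 0.004011 M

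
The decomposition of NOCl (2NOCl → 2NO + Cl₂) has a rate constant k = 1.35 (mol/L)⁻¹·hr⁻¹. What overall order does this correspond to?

second order (2)

Step 1: The units of k for an nth-order reaction are (concentration)^(1-n)·(time)⁻¹.
Step 2: Here k has units (mol/L)⁻¹·hr⁻¹, so the concentration exponent is -1.
Step 3: 1 - n = -1 ⇒ n = 2. The reaction is second order.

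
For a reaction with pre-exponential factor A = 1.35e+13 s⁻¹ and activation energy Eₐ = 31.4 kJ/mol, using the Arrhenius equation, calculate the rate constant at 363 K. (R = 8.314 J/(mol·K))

4.09e+08 s⁻¹

Step 1: Use the Arrhenius equation: k = A × exp(-Eₐ/RT)
Step 2: Convert Eₐ to J/mol: 31.4 kJ/mol = 31400 J/mol
Step 3: Calculate the exponent: -Eₐ/(RT) = -31400/(8.314 × 363) = -10.40430
Step 4: k = 1.35e+13 × exp(-10.40430)
Step 5: k = 1.35e+13 × 3.03019e-05 = 4.0908e+08 s⁻¹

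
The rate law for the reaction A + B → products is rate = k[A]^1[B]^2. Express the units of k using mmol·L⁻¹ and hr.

(mmol·L⁻¹)⁻²·hr⁻¹

Step 1: Overall order = 1 + 2 = 3.
Step 2: rate has units mmol·L⁻¹·hr⁻¹; [A]^1[B]^2 has units (mmol·L⁻¹)^3.
Step 3: k = rate/([A]^1[B]^2), so units of k = (mmol·L⁻¹)^(1-3)·hr⁻¹ = (mmol·L⁻¹)⁻²·hr⁻¹.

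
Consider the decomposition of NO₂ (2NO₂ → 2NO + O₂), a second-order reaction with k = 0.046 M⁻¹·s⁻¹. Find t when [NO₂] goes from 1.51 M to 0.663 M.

18.39 s

Step 1: For second-order: t = (1/[NO₂] - 1/[NO₂]₀)/k
Step 2: t = (1/0.663 - 1/1.51)/0.046
Step 3: t = (1.508 - 0.6623)/0.046
Step 4: t = 0.846/0.046 = 18.39 s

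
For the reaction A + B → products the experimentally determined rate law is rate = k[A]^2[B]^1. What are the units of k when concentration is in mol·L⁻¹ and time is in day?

(mol·L⁻¹)⁻²·day⁻¹

Step 1: Overall order = 2 + 1 = 3.
Step 2: rate has units mol·L⁻¹·day⁻¹; [A]^2[B]^1 has units (mol·L⁻¹)^3.
Step 3: k = rate/([A]^2[B]^1), so units of k = (mol·L⁻¹)^(1-3)·day⁻¹ = (mol·L⁻¹)⁻²·day⁻¹.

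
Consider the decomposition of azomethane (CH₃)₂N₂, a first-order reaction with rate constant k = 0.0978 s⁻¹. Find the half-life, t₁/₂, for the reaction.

7.087 s

Step 1: For a first-order reaction, t₁/₂ = ln(2)/k
Step 2: t₁/₂ = ln(2)/0.0978
Step 3: t₁/₂ = 0.6931/0.0978 = 7.087 s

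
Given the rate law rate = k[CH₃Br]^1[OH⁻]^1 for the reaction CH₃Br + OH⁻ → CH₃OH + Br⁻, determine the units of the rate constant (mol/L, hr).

(mol/L)⁻¹·hr⁻¹

Step 1: Overall order = 1 + 1 = 2.
Step 2: rate has units mol/L·hr⁻¹; [CH₃Br]^1[OH⁻]^1 has units (mol/L)^2.
Step 3: k = rate/([CH₃Br]^1[OH⁻]^1), so units of k = (mol/L)^(1-2)·hr⁻¹ = (mol/L)⁻¹·hr⁻¹.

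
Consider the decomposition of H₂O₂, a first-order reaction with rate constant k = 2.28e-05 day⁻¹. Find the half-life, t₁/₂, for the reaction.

3.04e+04 day

Step 1: For a first-order reaction, t₁/₂ = ln(2)/k
Step 2: t₁/₂ = ln(2)/2.28e-05
Step 3: t₁/₂ = 0.6931/2.28e-05 = 3.04e+04 day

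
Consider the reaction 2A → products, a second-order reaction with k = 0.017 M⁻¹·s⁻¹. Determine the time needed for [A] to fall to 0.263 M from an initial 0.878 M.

156.7 s

Step 1: For second-order: t = (1/[A] - 1/[A]₀)/k
Step 2: t = (1/0.263 - 1/0.878)/0.017
Step 3: t = (3.802 - 1.139)/0.017
Step 4: t = 2.663/0.017 = 156.7 s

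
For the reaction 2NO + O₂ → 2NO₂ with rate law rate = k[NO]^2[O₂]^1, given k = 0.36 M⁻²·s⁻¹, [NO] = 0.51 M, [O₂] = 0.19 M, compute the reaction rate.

0.01779 M/s

Step 1: The rate law is rate = k[NO]^2[O₂]^1
Step 2: Substitute: rate = 0.36 × (0.51)^2 × (0.19)^1
Step 3: rate = 0.36 × 0.2601 × 0.19 = 0.0177908 M/s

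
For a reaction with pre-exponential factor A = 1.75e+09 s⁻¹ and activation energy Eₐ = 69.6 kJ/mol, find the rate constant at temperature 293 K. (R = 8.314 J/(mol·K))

6.83e-04 s⁻¹

Step 1: Use the Arrhenius equation: k = A × exp(-Eₐ/RT)
Step 2: Convert Eₐ to J/mol: 69.6 kJ/mol = 69600 J/mol
Step 3: Calculate the exponent: -Eₐ/(RT) = -69600/(8.314 × 293) = -28.57141
Step 4: k = 1.75e+09 × exp(-28.57141)
Step 5: k = 1.75e+09 × 3.90476e-13 = 6.8333e-04 s⁻¹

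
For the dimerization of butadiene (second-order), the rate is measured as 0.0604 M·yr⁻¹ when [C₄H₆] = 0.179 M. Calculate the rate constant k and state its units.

1.885 M⁻¹·yr⁻¹

Step 1: rate = k[C₄H₆]^2, so k = rate / [C₄H₆]^2.
Step 2: k = 0.0604 / (0.179)^2 = 0.0604 / 0.03204.
Step 3: k = 1.885 M⁻¹·yr⁻¹.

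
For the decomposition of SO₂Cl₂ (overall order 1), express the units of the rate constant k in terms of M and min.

min⁻¹

Step 1: For overall order n, rate = k × (concentration)^n.
Step 2: Rate has units M·min⁻¹; concentration term has units M^1.
Step 3: k = rate / (concentration)^n, so units of k = M^(1-1)·min⁻¹ = min⁻¹.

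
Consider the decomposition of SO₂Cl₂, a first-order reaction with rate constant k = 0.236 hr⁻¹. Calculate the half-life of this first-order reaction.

2.937 hr

Step 1: For a first-order reaction, t₁/₂ = ln(2)/k
Step 2: t₁/₂ = ln(2)/0.236
Step 3: t₁/₂ = 0.6931/0.236 = 2.937 hr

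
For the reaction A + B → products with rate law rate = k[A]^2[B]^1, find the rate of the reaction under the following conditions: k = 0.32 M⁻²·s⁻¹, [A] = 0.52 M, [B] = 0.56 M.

0.04846 M/s

Step 1: The rate law is rate = k[A]^2[B]^1
Step 2: Substitute: rate = 0.32 × (0.52)^2 × (0.56)^1
Step 3: rate = 0.32 × 0.2704 × 0.56 = 0.0484557 M/s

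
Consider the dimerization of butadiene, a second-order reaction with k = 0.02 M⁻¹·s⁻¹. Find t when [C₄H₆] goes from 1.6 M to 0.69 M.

41.21 s

Step 1: For second-order: t = (1/[C₄H₆] - 1/[C₄H₆]₀)/k
Step 2: t = (1/0.69 - 1/1.6)/0.02
Step 3: t = (1.449 - 0.625)/0.02
Step 4: t = 0.8243/0.02 = 41.21 s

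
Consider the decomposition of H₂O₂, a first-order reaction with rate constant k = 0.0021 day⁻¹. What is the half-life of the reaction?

330.1 day

Step 1: For a first-order reaction, t₁/₂ = ln(2)/k
Step 2: t₁/₂ = ln(2)/0.0021
Step 3: t₁/₂ = 0.6931/0.0021 = 330.1 day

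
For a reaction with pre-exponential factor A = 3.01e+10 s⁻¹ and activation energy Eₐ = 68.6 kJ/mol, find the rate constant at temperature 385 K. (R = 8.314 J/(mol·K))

1.48e+01 s⁻¹

Step 1: Use the Arrhenius equation: k = A × exp(-Eₐ/RT)
Step 2: Convert Eₐ to J/mol: 68.6 kJ/mol = 68600 J/mol
Step 3: Calculate the exponent: -Eₐ/(RT) = -68600/(8.314 × 385) = -21.43154
Step 4: k = 3.01e+10 × exp(-21.43154)
Step 5: k = 3.01e+10 × 4.92493e-10 = 1.4824e+01 s⁻¹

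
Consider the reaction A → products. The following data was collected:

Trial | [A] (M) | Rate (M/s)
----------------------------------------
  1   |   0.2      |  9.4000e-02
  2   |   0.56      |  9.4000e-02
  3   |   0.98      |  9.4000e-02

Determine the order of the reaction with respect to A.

zeroth order (0)

Step 1: Compare trials - when concentration changes, rate stays constant.
Step 2: rate₂/rate₁ = 9.4000e-02/9.4000e-02 = 1
Step 3: [A]₂/[A]₁ = 0.56/0.2 = 2.8
Step 4: Since rate ratio ≈ (conc ratio)^0, the reaction is zeroth order.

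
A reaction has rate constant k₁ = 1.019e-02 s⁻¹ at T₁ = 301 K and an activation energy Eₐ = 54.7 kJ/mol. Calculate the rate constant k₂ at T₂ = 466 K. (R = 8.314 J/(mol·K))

2.341e+01 s⁻¹

Step 1: Use the two-temperature Arrhenius form: ln(k₂/k₁) = -Eₐ/R × (1/T₂ - 1/T₁)
Step 2: Convert Eₐ to J/mol: 54.7 kJ/mol = 54700 J/mol
Step 3: 1/T₂ - 1/T₁ = 1/466 - 1/301 = -1.176336e-03 K⁻¹
Step 4: ln(k₂/k₁) = -54700/8.314 × -1.176336e-03 = 7.73942
Step 5: k₂ = k₁ × exp(7.73942) = 1.019e-02 × 2.29714e+03 = 2.341e+01 s⁻¹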